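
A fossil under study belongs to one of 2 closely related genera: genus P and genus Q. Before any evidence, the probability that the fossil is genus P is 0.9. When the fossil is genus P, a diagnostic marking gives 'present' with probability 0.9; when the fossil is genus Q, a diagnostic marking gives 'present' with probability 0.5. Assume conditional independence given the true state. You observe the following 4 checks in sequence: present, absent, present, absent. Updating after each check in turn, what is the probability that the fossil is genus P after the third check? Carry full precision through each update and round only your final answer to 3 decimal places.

Apply Bayes' rule sequentially, carrying P(genus P) forward.
After 'present': P(genus P) = 0.9·0.9000 / (0.9·0.9000 + 0.5·0.1000) ≈ 0.9419
After 'absent': P(genus P) = 0.1·0.9419 / (0.1·0.9419 + 0.5·0.0581) ≈ 0.7642
After 'present': P(genus P) = 0.9·0.7642 / (0.9·0.7642 + 0.5·0.2358) ≈ 0.8536

0.854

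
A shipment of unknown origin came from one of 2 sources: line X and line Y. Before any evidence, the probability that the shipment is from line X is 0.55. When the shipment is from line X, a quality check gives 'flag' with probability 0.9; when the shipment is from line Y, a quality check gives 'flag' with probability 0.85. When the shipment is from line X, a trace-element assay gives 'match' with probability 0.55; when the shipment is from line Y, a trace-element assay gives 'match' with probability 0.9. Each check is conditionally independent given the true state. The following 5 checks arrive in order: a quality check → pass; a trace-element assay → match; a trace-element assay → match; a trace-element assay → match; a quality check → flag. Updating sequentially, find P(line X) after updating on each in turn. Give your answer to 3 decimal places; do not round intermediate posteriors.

0.165

After a quality check='pass': P(line X) = 0.1·0.5500 / (0.1·0.5500 + 0.15·0.4500) ≈ 0.4490
After a trace-element assay='match': P(line X) = 0.55·0.4490 / (0.55·0.4490 + 0.9·0.5510) ≈ 0.3324
After a trace-element assay='match': P(line X) = 0.55·0.3324 / (0.55·0.3324 + 0.9·0.6676) ≈ 0.2333
After a trace-element assay='match': P(line X) = 0.55·0.2333 / (0.55·0.2333 + 0.9·0.7667) ≈ 0.1568
After a quality check='flag': P(line X) = 0.9·0.1568 / (0.9·0.1568 + 0.85·0.8432) ≈ 0.1645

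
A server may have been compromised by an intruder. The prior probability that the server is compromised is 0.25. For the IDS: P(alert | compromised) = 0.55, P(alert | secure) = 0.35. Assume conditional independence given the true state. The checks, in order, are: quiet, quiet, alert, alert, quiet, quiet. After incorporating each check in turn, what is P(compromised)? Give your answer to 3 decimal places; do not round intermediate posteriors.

After 'quiet': P(compromised) = 0.45·0.2500 / (0.45·0.2500 + 0.65·0.7500) ≈ 0.1875
After 'quiet': P(compromised) = 0.45·0.1875 / (0.45·0.1875 + 0.65·0.8125) ≈ 0.1378
After 'alert': P(compromised) = 0.55·0.1378 / (0.55·0.1378 + 0.35·0.8622) ≈ 0.2007
After 'alert': P(compromised) = 0.55·0.2007 / (0.55·0.2007 + 0.35·0.7993) ≈ 0.2829
After 'quiet': P(compromised) = 0.45·0.2829 / (0.45·0.2829 + 0.65·0.7171) ≈ 0.2145
After 'quiet': P(compromised) = 0.45·0.2145 / (0.45·0.2145 + 0.65·0.7855) ≈ 0.1590

0.159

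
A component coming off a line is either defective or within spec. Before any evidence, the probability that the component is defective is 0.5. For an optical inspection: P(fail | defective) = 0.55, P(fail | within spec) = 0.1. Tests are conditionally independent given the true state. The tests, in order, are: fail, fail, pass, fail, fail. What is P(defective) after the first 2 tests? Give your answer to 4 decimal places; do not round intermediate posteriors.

After 'fail': P(defective) = 0.55·0.5000 / (0.55·0.5000 + 0.1·0.5000) ≈ 0.8462
After 'fail': P(defective) = 0.55·0.8462 / (0.55·0.8462 + 0.1·0.1538) ≈ 0.9680

0.9680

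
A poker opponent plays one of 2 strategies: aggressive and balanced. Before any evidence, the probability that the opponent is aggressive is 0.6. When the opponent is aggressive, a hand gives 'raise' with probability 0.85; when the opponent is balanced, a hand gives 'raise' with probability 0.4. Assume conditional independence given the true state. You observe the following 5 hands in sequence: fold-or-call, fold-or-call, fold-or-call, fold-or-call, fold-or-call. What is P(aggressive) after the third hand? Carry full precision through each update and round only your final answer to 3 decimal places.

0.023

After 'fold-or-call': P(aggressive) = 0.15·0.6000 / (0.15·0.6000 + 0.6·0.4000) ≈ 0.2727
After 'fold-or-call': P(aggressive) = 0.15·0.2727 / (0.15·0.2727 + 0.6·0.7273) ≈ 0.0857
After 'fold-or-call': P(aggressive) = 0.15·0.0857 / (0.15·0.0857 + 0.6·0.9143) ≈ 0.0229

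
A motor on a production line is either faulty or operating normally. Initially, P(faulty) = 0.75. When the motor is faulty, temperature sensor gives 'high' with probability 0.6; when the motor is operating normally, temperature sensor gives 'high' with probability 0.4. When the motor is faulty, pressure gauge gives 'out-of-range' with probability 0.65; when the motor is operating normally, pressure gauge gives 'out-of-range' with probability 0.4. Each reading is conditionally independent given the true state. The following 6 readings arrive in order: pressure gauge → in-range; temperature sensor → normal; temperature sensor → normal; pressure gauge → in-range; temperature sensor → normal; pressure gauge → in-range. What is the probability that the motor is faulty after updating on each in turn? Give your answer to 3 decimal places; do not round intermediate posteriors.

0.150

After pressure gauge='in-range': P(faulty) = 0.35·0.7500 / (0.35·0.7500 + 0.6·0.2500) ≈ 0.6364
After temperature sensor='normal': P(faulty) = 0.4·0.6364 / (0.4·0.6364 + 0.6·0.3636) ≈ 0.5385
After temperature sensor='normal': P(faulty) = 0.4·0.5385 / (0.4·0.5385 + 0.6·0.4615) ≈ 0.4375
After pressure gauge='in-range': P(faulty) = 0.35·0.4375 / (0.35·0.4375 + 0.6·0.5625) ≈ 0.3121
After temperature sensor='normal': P(faulty) = 0.4·0.3121 / (0.4·0.3121 + 0.6·0.6879) ≈ 0.2322
After pressure gauge='in-range': P(faulty) = 0.35·0.2322 / (0.35·0.2322 + 0.6·0.7678) ≈ 0.1500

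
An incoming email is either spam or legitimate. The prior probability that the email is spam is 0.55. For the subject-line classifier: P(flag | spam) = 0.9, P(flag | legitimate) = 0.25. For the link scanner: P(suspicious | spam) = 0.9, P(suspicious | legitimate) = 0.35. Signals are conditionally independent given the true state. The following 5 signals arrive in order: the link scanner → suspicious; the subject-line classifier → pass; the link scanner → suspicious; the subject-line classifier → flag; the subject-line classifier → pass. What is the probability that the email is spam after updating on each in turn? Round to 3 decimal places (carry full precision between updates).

0.341

After the link scanner='suspicious': P(spam) = 0.9·0.5500 / (0.9·0.5500 + 0.35·0.4500) ≈ 0.7586
After the subject-line classifier='pass': P(spam) = 0.1·0.7586 / (0.1·0.7586 + 0.75·0.2414) ≈ 0.2953
After the link scanner='suspicious': P(spam) = 0.9·0.2953 / (0.9·0.2953 + 0.35·0.7047) ≈ 0.5187
After the subject-line classifier='flag': P(spam) = 0.9·0.5187 / (0.9·0.5187 + 0.25·0.4813) ≈ 0.7950
After the subject-line classifier='pass': P(spam) = 0.1·0.7950 / (0.1·0.7950 + 0.75·0.2050) ≈ 0.3409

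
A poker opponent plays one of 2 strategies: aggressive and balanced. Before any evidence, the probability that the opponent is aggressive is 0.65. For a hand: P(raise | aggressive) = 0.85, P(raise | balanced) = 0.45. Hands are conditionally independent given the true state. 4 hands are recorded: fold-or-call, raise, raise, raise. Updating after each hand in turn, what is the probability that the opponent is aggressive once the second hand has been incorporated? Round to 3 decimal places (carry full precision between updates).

After 'fold-or-call': P(aggressive) = 0.15·0.6500 / (0.15·0.6500 + 0.55·0.3500) ≈ 0.3362
After 'raise': P(aggressive) = 0.85·0.3362 / (0.85·0.3362 + 0.45·0.6638) ≈ 0.4889

0.489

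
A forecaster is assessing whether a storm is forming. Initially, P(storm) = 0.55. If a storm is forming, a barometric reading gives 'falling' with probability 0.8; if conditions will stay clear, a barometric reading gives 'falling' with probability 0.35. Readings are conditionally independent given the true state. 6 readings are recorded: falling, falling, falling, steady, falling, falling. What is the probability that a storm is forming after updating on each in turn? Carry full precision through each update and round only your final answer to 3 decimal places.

0.959

Each posterior becomes the prior for the next update.
After 'falling': P(storm) = 0.8·0.5500 / (0.8·0.5500 + 0.35·0.4500) ≈ 0.7364
After 'falling': P(storm) = 0.8·0.7364 / (0.8·0.7364 + 0.35·0.2636) ≈ 0.8646
After 'falling': P(storm) = 0.8·0.8646 / (0.8·0.8646 + 0.35·0.1354) ≈ 0.9359
After 'steady': P(storm) = 0.2·0.9359 / (0.2·0.9359 + 0.65·0.0641) ≈ 0.8179
After 'falling': P(storm) = 0.8·0.8179 / (0.8·0.8179 + 0.35·0.1821) ≈ 0.9112
After 'falling': P(storm) = 0.8·0.9112 / (0.8·0.9112 + 0.35·0.0888) ≈ 0.9591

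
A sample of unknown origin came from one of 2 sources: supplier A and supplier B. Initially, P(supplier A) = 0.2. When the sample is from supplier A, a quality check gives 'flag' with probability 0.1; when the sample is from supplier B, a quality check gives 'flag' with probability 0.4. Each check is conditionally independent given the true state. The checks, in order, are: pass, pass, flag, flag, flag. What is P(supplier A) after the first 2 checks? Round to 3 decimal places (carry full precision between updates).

0.360

After 'pass': P(supplier A) = 0.9·0.2000 / (0.9·0.2000 + 0.6·0.8000) ≈ 0.2727
After 'pass': P(supplier A) = 0.9·0.2727 / (0.9·0.2727 + 0.6·0.7273) ≈ 0.3600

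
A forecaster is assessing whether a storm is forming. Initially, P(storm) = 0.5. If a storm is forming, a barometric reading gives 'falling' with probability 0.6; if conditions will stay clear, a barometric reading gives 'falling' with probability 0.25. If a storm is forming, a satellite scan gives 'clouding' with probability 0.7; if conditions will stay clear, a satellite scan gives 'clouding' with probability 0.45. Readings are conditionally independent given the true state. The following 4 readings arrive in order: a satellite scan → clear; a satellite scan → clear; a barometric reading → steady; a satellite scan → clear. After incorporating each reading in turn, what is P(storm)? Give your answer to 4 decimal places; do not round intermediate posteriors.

0.0797

After a satellite scan='clear': P(storm) = 0.3·0.5000 / (0.3·0.5000 + 0.55·0.5000) ≈ 0.3529
After a satellite scan='clear': P(storm) = 0.3·0.3529 / (0.3·0.3529 + 0.55·0.6471) ≈ 0.2293
After a barometric reading='steady': P(storm) = 0.4·0.2293 / (0.4·0.2293 + 0.75·0.7707) ≈ 0.1369
After a satellite scan='clear': P(storm) = 0.3·0.1369 / (0.3·0.1369 + 0.55·0.8631) ≈ 0.0797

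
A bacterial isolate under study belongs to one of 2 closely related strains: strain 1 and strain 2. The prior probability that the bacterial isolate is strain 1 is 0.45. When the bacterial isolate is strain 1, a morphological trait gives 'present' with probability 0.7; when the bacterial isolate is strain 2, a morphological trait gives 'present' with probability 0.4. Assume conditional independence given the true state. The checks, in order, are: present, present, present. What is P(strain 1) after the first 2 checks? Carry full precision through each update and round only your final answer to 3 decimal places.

After 'present': P(strain 1) = 0.7·0.4500 / (0.7·0.4500 + 0.4·0.5500) ≈ 0.5888
After 'present': P(strain 1) = 0.7·0.5888 / (0.7·0.5888 + 0.4·0.4112) ≈ 0.7147

0.715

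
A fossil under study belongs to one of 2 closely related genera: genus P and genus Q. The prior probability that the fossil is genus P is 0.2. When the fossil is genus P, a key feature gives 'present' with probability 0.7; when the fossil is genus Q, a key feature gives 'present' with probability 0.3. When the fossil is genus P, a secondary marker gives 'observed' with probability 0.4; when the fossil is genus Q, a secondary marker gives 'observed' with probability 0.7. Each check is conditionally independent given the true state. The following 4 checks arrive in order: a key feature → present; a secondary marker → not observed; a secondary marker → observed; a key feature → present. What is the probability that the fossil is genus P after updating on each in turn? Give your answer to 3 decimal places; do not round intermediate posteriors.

After a key feature='present': P(genus P) = 0.7·0.2000 / (0.7·0.2000 + 0.3·0.8000) ≈ 0.3684
After a secondary marker='not observed': P(genus P) = 0.6·0.3684 / (0.6·0.3684 + 0.3·0.6316) ≈ 0.5385
After a secondary marker='observed': P(genus P) = 0.4·0.5385 / (0.4·0.5385 + 0.7·0.4615) ≈ 0.4000
After a key feature='present': P(genus P) = 0.7·0.4000 / (0.7·0.4000 + 0.3·0.6000) ≈ 0.6087

0.609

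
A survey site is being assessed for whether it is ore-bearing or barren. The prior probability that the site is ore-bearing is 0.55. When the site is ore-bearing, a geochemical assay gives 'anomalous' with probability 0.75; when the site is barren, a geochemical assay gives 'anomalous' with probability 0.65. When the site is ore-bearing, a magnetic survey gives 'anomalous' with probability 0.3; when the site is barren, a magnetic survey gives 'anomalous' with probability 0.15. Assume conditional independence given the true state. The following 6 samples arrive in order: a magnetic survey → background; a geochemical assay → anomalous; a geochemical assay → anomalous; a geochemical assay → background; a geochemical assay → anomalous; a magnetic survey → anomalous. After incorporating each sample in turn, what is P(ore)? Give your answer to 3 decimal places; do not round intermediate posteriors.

After a magnetic survey='background': P(ore) = 0.7·0.5500 / (0.7·0.5500 + 0.85·0.4500) ≈ 0.5016
After a geochemical assay='anomalous': P(ore) = 0.75·0.5016 / (0.75·0.5016 + 0.65·0.4984) ≈ 0.5373
After a geochemical assay='anomalous': P(ore) = 0.75·0.5373 / (0.75·0.5373 + 0.65·0.4627) ≈ 0.5727
After a geochemical assay='background': P(ore) = 0.25·0.5727 / (0.25·0.5727 + 0.35·0.4273) ≈ 0.4891
After a geochemical assay='anomalous': P(ore) = 0.75·0.4891 / (0.75·0.4891 + 0.65·0.5109) ≈ 0.5248
After a magnetic survey='anomalous': P(ore) = 0.3·0.5248 / (0.3·0.5248 + 0.15·0.4752) ≈ 0.6884

0.688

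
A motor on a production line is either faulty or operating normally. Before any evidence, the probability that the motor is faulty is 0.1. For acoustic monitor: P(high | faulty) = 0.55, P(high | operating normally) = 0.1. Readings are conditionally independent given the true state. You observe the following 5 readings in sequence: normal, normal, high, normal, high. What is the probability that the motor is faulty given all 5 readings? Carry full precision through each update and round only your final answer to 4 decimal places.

0.2958

Each posterior becomes the prior for the next update.
After 'normal': P(faulty) = 0.45·0.1000 / (0.45·0.1000 + 0.9·0.9000) ≈ 0.0526
After 'normal': P(faulty) = 0.45·0.0526 / (0.45·0.0526 + 0.9·0.9474) ≈ 0.0270
After 'high': P(faulty) = 0.55·0.0270 / (0.55·0.0270 + 0.1·0.9730) ≈ 0.1325
After 'normal': P(faulty) = 0.45·0.1325 / (0.45·0.1325 + 0.9·0.8675) ≈ 0.0710
After 'high': P(faulty) = 0.55·0.0710 / (0.55·0.0710 + 0.1·0.9290) ≈ 0.2958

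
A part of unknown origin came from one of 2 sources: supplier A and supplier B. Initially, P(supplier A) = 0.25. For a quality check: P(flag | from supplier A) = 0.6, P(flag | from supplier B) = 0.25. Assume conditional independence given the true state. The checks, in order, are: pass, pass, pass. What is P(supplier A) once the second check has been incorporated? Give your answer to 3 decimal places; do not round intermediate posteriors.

Each posterior becomes the prior for the next update.
After 'pass': P(supplier A) = 0.4·0.2500 / (0.4·0.2500 + 0.75·0.7500) ≈ 0.1509
After 'pass': P(supplier A) = 0.4·0.1509 / (0.4·0.1509 + 0.75·0.8491) ≈ 0.0866

0.087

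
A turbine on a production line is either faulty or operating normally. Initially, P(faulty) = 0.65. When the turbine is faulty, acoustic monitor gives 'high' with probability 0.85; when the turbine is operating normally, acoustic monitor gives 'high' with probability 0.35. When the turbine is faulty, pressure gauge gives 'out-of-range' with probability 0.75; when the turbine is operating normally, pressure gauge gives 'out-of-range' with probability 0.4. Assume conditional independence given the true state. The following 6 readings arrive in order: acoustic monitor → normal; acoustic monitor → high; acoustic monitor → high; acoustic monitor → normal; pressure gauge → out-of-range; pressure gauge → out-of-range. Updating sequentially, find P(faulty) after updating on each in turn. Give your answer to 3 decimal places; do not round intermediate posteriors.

Apply Bayes' rule sequentially, carrying P(faulty) forward.
After acoustic monitor='normal': P(faulty) = 0.15·0.6500 / (0.15·0.6500 + 0.65·0.3500) ≈ 0.3000
After acoustic monitor='high': P(faulty) = 0.85·0.3000 / (0.85·0.3000 + 0.35·0.7000) ≈ 0.5100
After acoustic monitor='high': P(faulty) = 0.85·0.5100 / (0.85·0.5100 + 0.35·0.4900) ≈ 0.7165
After acoustic monitor='normal': P(faulty) = 0.15·0.7165 / (0.15·0.7165 + 0.65·0.2835) ≈ 0.3684
After pressure gauge='out-of-range': P(faulty) = 0.75·0.3684 / (0.75·0.3684 + 0.4·0.6316) ≈ 0.5224
After pressure gauge='out-of-range': P(faulty) = 0.75·0.5224 / (0.75·0.5224 + 0.4·0.4776) ≈ 0.6722

0.672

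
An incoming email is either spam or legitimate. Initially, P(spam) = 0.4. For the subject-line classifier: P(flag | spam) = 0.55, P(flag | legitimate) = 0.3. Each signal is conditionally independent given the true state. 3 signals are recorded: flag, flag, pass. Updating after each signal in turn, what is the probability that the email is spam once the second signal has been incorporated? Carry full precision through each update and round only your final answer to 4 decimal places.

After 'flag': P(spam) = 0.55·0.4000 / (0.55·0.4000 + 0.3·0.6000) ≈ 0.5500
After 'flag': P(spam) = 0.55·0.5500 / (0.55·0.5500 + 0.3·0.4500) ≈ 0.6914

0.6914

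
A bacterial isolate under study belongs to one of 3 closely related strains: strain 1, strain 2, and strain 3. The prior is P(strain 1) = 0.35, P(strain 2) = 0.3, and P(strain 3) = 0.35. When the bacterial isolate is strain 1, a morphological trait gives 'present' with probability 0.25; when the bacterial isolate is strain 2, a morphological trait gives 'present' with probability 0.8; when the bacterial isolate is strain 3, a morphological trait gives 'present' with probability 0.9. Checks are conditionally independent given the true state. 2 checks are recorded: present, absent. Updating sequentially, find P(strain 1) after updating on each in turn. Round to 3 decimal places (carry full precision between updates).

Apply Bayes' rule sequentially, carrying P(strain 1) forward.
After 'present': normaliser = 0.25·0.3500 + 0.8·0.3000 + 0.9·0.3500; P(strain 1) ≈ 0.1362, P(strain 2) ≈ 0.3735, P(strain 3) ≈ 0.4903
After 'absent': normaliser = 0.75·0.1362 + 0.2·0.3735 + 0.1·0.4903; P(strain 1) ≈ 0.4522, P(strain 2) ≈ 0.3307, P(strain 3) ≈ 0.2171

0.452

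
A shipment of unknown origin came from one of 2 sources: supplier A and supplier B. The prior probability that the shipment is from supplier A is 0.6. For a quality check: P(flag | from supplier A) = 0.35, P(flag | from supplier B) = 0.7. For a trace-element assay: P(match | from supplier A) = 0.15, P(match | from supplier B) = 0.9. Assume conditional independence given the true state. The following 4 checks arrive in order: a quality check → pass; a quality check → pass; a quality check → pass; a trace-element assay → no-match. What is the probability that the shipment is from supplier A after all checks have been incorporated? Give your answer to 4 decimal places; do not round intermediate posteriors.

After a quality check='pass': P(supplier A) = 0.65·0.6000 / (0.65·0.6000 + 0.3·0.4000) ≈ 0.7647
After a quality check='pass': P(supplier A) = 0.65·0.7647 / (0.65·0.7647 + 0.3·0.2353) ≈ 0.8756
After a quality check='pass': P(supplier A) = 0.65·0.8756 / (0.65·0.8756 + 0.3·0.1244) ≈ 0.9385
After a trace-element assay='no-match': P(supplier A) = 0.85·0.9385 / (0.85·0.9385 + 0.1·0.0615) ≈ 0.9923

0.9923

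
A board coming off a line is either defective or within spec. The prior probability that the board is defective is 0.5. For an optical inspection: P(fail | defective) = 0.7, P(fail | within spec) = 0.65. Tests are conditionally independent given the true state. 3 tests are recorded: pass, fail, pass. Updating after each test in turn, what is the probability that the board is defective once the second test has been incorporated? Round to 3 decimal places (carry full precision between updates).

0.480

After 'pass': P(defective) = 0.3·0.5000 / (0.3·0.5000 + 0.35·0.5000) ≈ 0.4615
After 'fail': P(defective) = 0.7·0.4615 / (0.7·0.4615 + 0.65·0.5385) ≈ 0.4800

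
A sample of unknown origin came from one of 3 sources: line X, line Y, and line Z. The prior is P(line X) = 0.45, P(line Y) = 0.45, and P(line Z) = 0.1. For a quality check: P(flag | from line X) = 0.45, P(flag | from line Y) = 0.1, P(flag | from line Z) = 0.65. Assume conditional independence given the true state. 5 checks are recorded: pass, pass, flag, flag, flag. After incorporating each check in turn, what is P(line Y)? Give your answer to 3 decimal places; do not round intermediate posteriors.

After 'pass': normaliser = 0.55·0.4500 + 0.9·0.4500 + 0.35·0.1000; P(line X) ≈ 0.3600, P(line Y) ≈ 0.5891, P(line Z) ≈ 0.0509
After 'pass': normaliser = 0.55·0.3600 + 0.9·0.5891 + 0.35·0.0509; P(line X) ≈ 0.2654, P(line Y) ≈ 0.7107, P(line Z) ≈ 0.0239
After 'flag': normaliser = 0.45·0.2654 + 0.1·0.7107 + 0.65·0.0239; P(line X) ≈ 0.5797, P(line Y) ≈ 0.3449, P(line Z) ≈ 0.0754
After 'flag': normaliser = 0.45·0.5797 + 0.1·0.3449 + 0.65·0.0754; P(line X) ≈ 0.7576, P(line Y) ≈ 0.1002, P(line Z) ≈ 0.1422
After 'flag': normaliser = 0.45·0.7576 + 0.1·0.1002 + 0.65·0.1422; P(line X) ≈ 0.7689, P(line Y) ≈ 0.0226, P(line Z) ≈ 0.2085

0.023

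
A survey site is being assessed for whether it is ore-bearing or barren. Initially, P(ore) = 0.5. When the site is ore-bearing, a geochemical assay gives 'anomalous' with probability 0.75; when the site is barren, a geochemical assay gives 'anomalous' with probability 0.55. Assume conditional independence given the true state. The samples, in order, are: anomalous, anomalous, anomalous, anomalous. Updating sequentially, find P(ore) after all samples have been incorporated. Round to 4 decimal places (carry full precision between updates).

After 'anomalous': P(ore) = 0.75·0.5000 / (0.75·0.5000 + 0.55·0.5000) ≈ 0.5769
After 'anomalous': P(ore) = 0.75·0.5769 / (0.75·0.5769 + 0.55·0.4231) ≈ 0.6503
After 'anomalous': P(ore) = 0.75·0.6503 / (0.75·0.6503 + 0.55·0.3497) ≈ 0.7172
After 'anomalous': P(ore) = 0.75·0.7172 / (0.75·0.7172 + 0.55·0.2828) ≈ 0.7757

0.7757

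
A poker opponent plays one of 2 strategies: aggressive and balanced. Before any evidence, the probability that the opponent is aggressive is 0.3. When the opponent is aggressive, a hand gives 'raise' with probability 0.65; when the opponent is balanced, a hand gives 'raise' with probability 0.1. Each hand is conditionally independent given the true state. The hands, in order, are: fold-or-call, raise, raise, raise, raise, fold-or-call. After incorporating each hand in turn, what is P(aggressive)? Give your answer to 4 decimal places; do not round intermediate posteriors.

0.9914

Each posterior becomes the prior for the next update.
After 'fold-or-call': P(aggressive) = 0.35·0.3000 / (0.35·0.3000 + 0.9·0.7000) ≈ 0.1429
After 'raise': P(aggressive) = 0.65·0.1429 / (0.65·0.1429 + 0.1·0.8571) ≈ 0.5200
After 'raise': P(aggressive) = 0.65·0.5200 / (0.65·0.5200 + 0.1·0.4800) ≈ 0.8756
After 'raise': P(aggressive) = 0.65·0.8756 / (0.65·0.8756 + 0.1·0.1244) ≈ 0.9786
After 'raise': P(aggressive) = 0.65·0.9786 / (0.65·0.9786 + 0.1·0.0214) ≈ 0.9967
After 'fold-or-call': P(aggressive) = 0.35·0.9967 / (0.35·0.9967 + 0.9·0.0033) ≈ 0.9914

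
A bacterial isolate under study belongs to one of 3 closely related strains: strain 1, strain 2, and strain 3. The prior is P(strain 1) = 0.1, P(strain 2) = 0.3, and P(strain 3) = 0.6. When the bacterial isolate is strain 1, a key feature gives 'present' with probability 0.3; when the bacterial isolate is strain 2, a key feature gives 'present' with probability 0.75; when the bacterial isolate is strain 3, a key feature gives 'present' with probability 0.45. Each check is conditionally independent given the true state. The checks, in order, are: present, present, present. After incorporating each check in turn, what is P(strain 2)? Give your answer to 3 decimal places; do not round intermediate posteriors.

Each posterior becomes the prior for the next update.
After 'present': normaliser = 0.3·0.1000 + 0.75·0.3000 + 0.45·0.6000; P(strain 1) ≈ 0.0571, P(strain 2) ≈ 0.4286, P(strain 3) ≈ 0.5143
After 'present': normaliser = 0.3·0.0571 + 0.75·0.4286 + 0.45·0.5143; P(strain 1) ≈ 0.0301, P(strain 2) ≈ 0.5639, P(strain 3) ≈ 0.4060
After 'present': normaliser = 0.3·0.0301 + 0.75·0.5639 + 0.45·0.4060; P(strain 1) ≈ 0.0147, P(strain 2) ≈ 0.6881, P(strain 3) ≈ 0.2972

0.688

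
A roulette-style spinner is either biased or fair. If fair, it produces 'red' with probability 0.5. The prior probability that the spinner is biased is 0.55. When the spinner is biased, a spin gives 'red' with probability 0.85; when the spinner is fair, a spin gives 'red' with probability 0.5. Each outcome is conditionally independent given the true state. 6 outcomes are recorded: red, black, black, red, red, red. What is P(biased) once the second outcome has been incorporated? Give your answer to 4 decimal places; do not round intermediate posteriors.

Each posterior becomes the prior for the next update.
After 'red': P(biased) = 0.85·0.5500 / (0.85·0.5500 + 0.5·0.4500) ≈ 0.6751
After 'black': P(biased) = 0.15·0.6751 / (0.15·0.6751 + 0.5·0.3249) ≈ 0.3840

0.3840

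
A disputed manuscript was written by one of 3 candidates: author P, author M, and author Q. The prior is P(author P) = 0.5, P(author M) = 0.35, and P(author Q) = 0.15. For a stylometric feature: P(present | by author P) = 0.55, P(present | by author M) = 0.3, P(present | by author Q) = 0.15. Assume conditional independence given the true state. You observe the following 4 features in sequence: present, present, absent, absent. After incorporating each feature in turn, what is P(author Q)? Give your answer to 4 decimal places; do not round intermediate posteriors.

0.0503

After 'present': normaliser = 0.55·0.5000 + 0.3·0.3500 + 0.15·0.1500; P(author P) ≈ 0.6832, P(author M) ≈ 0.2609, P(author Q) ≈ 0.0559
After 'present': normaliser = 0.55·0.6832 + 0.3·0.2609 + 0.15·0.0559; P(author P) ≈ 0.8126, P(author M) ≈ 0.1692, P(author Q) ≈ 0.0181
After 'absent': normaliser = 0.45·0.8126 + 0.7·0.1692 + 0.85·0.0181; P(author P) ≈ 0.7320, P(author M) ≈ 0.2371, P(author Q) ≈ 0.0309
After 'absent': normaliser = 0.45·0.7320 + 0.7·0.2371 + 0.85·0.0309; P(author P) ≈ 0.6315, P(author M) ≈ 0.3182, P(author Q) ≈ 0.0503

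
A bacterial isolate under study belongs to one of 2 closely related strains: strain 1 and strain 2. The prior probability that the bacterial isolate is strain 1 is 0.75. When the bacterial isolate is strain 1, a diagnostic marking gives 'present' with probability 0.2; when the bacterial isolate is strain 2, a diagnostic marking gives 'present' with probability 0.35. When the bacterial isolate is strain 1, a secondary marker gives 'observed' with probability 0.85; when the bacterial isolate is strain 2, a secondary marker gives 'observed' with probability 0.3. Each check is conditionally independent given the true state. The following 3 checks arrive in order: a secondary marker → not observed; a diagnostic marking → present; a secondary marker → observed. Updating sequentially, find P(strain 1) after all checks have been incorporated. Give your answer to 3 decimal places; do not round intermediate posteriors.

After a secondary marker='not observed': P(strain 1) = 0.15·0.7500 / (0.15·0.7500 + 0.7·0.2500) ≈ 0.3913
After a diagnostic marking='present': P(strain 1) = 0.2·0.3913 / (0.2·0.3913 + 0.35·0.6087) ≈ 0.2687
After a secondary marker='observed': P(strain 1) = 0.85·0.2687 / (0.85·0.2687 + 0.3·0.7313) ≈ 0.5100

0.510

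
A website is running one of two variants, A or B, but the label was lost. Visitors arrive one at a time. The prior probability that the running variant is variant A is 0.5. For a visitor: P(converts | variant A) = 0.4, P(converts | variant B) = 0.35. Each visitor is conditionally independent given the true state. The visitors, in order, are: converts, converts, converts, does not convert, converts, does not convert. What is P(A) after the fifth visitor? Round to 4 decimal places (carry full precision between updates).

0.6116

Apply Bayes' rule sequentially, carrying P(A) forward.
After 'converts': P(A) = 0.4·0.5000 / (0.4·0.5000 + 0.35·0.5000) ≈ 0.5333
After 'converts': P(A) = 0.4·0.5333 / (0.4·0.5333 + 0.35·0.4667) ≈ 0.5664
After 'converts': P(A) = 0.4·0.5664 / (0.4·0.5664 + 0.35·0.4336) ≈ 0.5988
After 'does not convert': P(A) = 0.6·0.5988 / (0.6·0.5988 + 0.65·0.4012) ≈ 0.5795
After 'converts': P(A) = 0.4·0.5795 / (0.4·0.5795 + 0.35·0.4205) ≈ 0.6116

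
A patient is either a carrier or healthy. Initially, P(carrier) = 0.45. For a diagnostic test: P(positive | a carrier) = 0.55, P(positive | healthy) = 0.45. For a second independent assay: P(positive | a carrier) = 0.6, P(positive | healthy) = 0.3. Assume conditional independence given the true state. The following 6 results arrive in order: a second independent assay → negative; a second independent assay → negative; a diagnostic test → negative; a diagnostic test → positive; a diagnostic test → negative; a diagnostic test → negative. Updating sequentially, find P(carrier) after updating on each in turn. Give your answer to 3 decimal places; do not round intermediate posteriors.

0.152

After a second independent assay='negative': P(carrier) = 0.4·0.4500 / (0.4·0.4500 + 0.7·0.5500) ≈ 0.3186
After a second independent assay='negative': P(carrier) = 0.4·0.3186 / (0.4·0.3186 + 0.7·0.6814) ≈ 0.2108
After a diagnostic test='negative': P(carrier) = 0.45·0.2108 / (0.45·0.2108 + 0.55·0.7892) ≈ 0.1794
After a diagnostic test='positive': P(carrier) = 0.55·0.1794 / (0.55·0.1794 + 0.45·0.8206) ≈ 0.2108
After a diagnostic test='negative': P(carrier) = 0.45·0.2108 / (0.45·0.2108 + 0.55·0.7892) ≈ 0.1794
After a diagnostic test='negative': P(carrier) = 0.45·0.1794 / (0.45·0.1794 + 0.55·0.8206) ≈ 0.1517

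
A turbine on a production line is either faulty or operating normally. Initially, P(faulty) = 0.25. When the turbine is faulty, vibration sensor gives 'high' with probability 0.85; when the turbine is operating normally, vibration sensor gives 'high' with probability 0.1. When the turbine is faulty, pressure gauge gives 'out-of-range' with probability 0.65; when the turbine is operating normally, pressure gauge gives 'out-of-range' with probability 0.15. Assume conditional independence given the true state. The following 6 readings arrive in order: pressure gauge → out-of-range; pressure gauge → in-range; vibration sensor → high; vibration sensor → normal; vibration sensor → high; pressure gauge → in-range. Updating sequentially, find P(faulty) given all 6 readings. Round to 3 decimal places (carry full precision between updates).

0.747

After pressure gauge='out-of-range': P(faulty) = 0.65·0.2500 / (0.65·0.2500 + 0.15·0.7500) ≈ 0.5909
After pressure gauge='in-range': P(faulty) = 0.35·0.5909 / (0.35·0.5909 + 0.85·0.4091) ≈ 0.3730
After vibration sensor='high': P(faulty) = 0.85·0.3730 / (0.85·0.3730 + 0.1·0.6270) ≈ 0.8349
After vibration sensor='normal': P(faulty) = 0.15·0.8349 / (0.15·0.8349 + 0.9·0.1651) ≈ 0.4573
After vibration sensor='high': P(faulty) = 0.85·0.4573 / (0.85·0.4573 + 0.1·0.5427) ≈ 0.8775
After pressure gauge='in-range': P(faulty) = 0.35·0.8775 / (0.35·0.8775 + 0.85·0.1225) ≈ 0.7468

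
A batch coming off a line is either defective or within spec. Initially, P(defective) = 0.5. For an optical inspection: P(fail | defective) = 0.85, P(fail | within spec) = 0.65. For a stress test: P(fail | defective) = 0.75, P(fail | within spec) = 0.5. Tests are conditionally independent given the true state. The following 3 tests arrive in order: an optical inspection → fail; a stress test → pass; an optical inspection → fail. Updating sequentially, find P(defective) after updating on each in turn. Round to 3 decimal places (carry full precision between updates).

0.461

After an optical inspection='fail': P(defective) = 0.85·0.5000 / (0.85·0.5000 + 0.65·0.5000) ≈ 0.5667
After a stress test='pass': P(defective) = 0.25·0.5667 / (0.25·0.5667 + 0.5·0.4333) ≈ 0.3953
After an optical inspection='fail': P(defective) = 0.85·0.3953 / (0.85·0.3953 + 0.65·0.6047) ≈ 0.4609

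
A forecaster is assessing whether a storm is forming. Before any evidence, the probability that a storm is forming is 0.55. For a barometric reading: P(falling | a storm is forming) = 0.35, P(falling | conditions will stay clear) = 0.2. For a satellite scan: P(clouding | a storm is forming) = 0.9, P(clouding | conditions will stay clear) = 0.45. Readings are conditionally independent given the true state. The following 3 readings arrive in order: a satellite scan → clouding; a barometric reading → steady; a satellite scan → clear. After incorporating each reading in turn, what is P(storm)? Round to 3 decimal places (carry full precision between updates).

After a satellite scan='clouding': P(storm) = 0.9·0.5500 / (0.9·0.5500 + 0.45·0.4500) ≈ 0.7097
After a barometric reading='steady': P(storm) = 0.65·0.7097 / (0.65·0.7097 + 0.8·0.2903) ≈ 0.6651
After a satellite scan='clear': P(storm) = 0.1·0.6651 / (0.1·0.6651 + 0.55·0.3349) ≈ 0.2653

0.265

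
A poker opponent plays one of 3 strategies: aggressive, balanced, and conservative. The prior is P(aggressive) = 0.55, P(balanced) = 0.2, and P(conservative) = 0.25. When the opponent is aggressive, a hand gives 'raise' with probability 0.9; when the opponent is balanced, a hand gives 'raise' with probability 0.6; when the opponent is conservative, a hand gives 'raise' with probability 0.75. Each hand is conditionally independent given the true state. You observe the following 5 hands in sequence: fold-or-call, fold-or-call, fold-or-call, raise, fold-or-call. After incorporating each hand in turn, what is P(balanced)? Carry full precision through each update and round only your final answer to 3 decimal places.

Each posterior becomes the prior for the next update.
After 'fold-or-call': normaliser = 0.1·0.5500 + 0.4·0.2000 + 0.25·0.2500; P(aggressive) ≈ 0.2785, P(balanced) ≈ 0.4051, P(conservative) ≈ 0.3165
After 'fold-or-call': normaliser = 0.1·0.2785 + 0.4·0.4051 + 0.25·0.3165; P(aggressive) ≈ 0.1035, P(balanced) ≈ 0.6024, P(conservative) ≈ 0.2941
After 'fold-or-call': normaliser = 0.1·0.1035 + 0.4·0.6024 + 0.25·0.2941; P(aggressive) ≈ 0.0319, P(balanced) ≈ 0.7418, P(conservative) ≈ 0.2264
After 'raise': normaliser = 0.9·0.0319 + 0.6·0.7418 + 0.75·0.2264; P(aggressive) ≈ 0.0446, P(balanced) ≈ 0.6916, P(conservative) ≈ 0.2638
After 'fold-or-call': normaliser = 0.1·0.0446 + 0.4·0.6916 + 0.25·0.2638; P(aggressive) ≈ 0.0128, P(balanced) ≈ 0.7971, P(conservative) ≈ 0.1900

0.797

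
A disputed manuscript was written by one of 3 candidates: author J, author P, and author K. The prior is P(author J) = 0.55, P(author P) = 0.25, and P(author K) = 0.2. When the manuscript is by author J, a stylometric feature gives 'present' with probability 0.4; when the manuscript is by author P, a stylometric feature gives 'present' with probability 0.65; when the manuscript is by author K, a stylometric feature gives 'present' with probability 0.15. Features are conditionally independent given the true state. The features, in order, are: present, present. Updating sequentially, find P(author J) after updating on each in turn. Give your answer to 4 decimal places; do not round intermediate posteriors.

After 'present': normaliser = 0.4·0.5500 + 0.65·0.2500 + 0.15·0.2000; P(author J) ≈ 0.5333, P(author P) ≈ 0.3939, P(author K) ≈ 0.0727
After 'present': normaliser = 0.4·0.5333 + 0.65·0.3939 + 0.15·0.0727; P(author J) ≈ 0.4442, P(author P) ≈ 0.5331, P(author K) ≈ 0.0227

0.4442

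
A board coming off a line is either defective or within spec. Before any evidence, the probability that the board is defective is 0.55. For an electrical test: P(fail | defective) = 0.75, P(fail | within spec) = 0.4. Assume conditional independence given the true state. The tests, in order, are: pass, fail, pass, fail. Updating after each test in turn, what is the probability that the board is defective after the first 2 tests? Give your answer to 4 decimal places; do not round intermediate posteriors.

0.4885

After 'pass': P(defective) = 0.25·0.5500 / (0.25·0.5500 + 0.6·0.4500) ≈ 0.3374
After 'fail': P(defective) = 0.75·0.3374 / (0.75·0.3374 + 0.4·0.6626) ≈ 0.4885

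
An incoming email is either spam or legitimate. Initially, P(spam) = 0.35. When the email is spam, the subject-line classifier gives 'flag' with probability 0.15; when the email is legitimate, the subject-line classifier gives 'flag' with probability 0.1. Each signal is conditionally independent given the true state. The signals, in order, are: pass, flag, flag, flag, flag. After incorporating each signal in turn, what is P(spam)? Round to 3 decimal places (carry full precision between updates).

0.720

After 'pass': P(spam) = 0.85·0.3500 / (0.85·0.3500 + 0.9·0.6500) ≈ 0.3371
After 'flag': P(spam) = 0.15·0.3371 / (0.15·0.3371 + 0.1·0.6629) ≈ 0.4327
After 'flag': P(spam) = 0.15·0.4327 / (0.15·0.4327 + 0.1·0.5673) ≈ 0.5336
After 'flag': P(spam) = 0.15·0.5336 / (0.15·0.5336 + 0.1·0.4664) ≈ 0.6319
After 'flag': P(spam) = 0.15·0.6319 / (0.15·0.6319 + 0.1·0.3681) ≈ 0.7202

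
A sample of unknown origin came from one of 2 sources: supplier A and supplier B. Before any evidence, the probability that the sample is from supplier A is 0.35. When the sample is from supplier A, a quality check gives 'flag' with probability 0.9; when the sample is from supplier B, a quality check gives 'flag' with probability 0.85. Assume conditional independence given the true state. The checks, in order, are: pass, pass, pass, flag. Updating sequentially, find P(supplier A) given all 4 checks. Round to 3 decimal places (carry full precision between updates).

Each posterior becomes the prior for the next update.
After 'pass': P(supplier A) = 0.1·0.3500 / (0.1·0.3500 + 0.15·0.6500) ≈ 0.2642
After 'pass': P(supplier A) = 0.1·0.2642 / (0.1·0.2642 + 0.15·0.7358) ≈ 0.1931
After 'pass': P(supplier A) = 0.1·0.1931 / (0.1·0.1931 + 0.15·0.8069) ≈ 0.1376
After 'flag': P(supplier A) = 0.9·0.1376 / (0.9·0.1376 + 0.85·0.8624) ≈ 0.1445

0.145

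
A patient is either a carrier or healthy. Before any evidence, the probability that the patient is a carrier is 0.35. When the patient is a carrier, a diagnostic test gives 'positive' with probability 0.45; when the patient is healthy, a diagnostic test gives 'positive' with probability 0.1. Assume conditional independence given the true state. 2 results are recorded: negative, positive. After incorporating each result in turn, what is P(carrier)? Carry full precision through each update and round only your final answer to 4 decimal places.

Each posterior becomes the prior for the next update.
After 'negative': P(carrier) = 0.55·0.3500 / (0.55·0.3500 + 0.9·0.6500) ≈ 0.2476
After 'positive': P(carrier) = 0.45·0.2476 / (0.45·0.2476 + 0.1·0.7524) ≈ 0.5969

0.5969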